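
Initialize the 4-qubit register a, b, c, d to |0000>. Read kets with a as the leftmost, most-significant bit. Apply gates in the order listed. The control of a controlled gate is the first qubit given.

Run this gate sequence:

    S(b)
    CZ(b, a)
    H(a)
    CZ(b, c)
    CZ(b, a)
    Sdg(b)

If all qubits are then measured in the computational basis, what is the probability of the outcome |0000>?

Outcome |0000> occurs with probability 1/2.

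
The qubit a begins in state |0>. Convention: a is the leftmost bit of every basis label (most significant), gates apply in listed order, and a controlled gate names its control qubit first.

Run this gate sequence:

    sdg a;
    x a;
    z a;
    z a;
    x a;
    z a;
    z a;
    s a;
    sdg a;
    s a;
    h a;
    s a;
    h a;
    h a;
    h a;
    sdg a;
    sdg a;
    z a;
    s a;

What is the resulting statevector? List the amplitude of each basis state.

The final amplitudes are 1/2 + I/2 on |0>, 1/2 + I/2 on |1>.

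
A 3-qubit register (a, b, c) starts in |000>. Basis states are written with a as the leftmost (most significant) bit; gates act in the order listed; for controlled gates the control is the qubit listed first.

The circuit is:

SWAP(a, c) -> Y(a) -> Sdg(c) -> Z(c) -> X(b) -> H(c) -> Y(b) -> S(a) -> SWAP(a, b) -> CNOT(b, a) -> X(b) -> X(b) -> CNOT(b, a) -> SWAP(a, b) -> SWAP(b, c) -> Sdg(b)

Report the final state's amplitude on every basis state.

After the circuit, the state carries amplitude sqrt(2)*I/2 on |100>, sqrt(2)/2 on |110>, and 0 on every other basis state. Key observation: the block from step 9 through step 14 cancels to the identity and can be dropped.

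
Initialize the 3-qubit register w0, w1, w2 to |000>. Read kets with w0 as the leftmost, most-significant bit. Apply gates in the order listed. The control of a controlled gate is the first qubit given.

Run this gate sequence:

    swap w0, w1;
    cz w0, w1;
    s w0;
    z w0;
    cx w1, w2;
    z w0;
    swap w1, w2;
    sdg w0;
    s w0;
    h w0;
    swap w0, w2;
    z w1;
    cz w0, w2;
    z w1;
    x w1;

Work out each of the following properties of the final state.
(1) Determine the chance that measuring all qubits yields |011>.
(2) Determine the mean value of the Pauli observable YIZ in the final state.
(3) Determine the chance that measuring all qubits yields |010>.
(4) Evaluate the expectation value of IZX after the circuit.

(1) A full measurement returns |011> with probability 1/2.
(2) In the final state, YIZ has expectation 0.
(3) A full measurement returns |010> with probability 1/2.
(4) The expectation value of IZX is -1.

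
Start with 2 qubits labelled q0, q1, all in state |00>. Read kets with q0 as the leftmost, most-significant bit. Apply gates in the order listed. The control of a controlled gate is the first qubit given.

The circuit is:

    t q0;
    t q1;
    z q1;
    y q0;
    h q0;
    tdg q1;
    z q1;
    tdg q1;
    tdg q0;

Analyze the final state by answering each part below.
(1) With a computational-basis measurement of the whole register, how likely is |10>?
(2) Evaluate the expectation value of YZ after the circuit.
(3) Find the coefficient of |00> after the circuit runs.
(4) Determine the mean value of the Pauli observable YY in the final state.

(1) The probability of measuring |10> is 1/2.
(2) The observable YZ averages to sqrt(2)/2.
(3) The final state's coefficient on |00> equals sqrt(2)*I/2.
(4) The expectation value of YY is 0.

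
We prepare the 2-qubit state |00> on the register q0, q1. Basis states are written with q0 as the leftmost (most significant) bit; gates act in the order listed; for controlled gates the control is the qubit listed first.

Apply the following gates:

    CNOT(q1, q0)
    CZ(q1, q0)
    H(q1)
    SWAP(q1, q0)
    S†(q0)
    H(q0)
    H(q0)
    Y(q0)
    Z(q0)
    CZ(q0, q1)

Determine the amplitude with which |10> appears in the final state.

|10> carries amplitude -sqrt(2)*I/2 in the final state.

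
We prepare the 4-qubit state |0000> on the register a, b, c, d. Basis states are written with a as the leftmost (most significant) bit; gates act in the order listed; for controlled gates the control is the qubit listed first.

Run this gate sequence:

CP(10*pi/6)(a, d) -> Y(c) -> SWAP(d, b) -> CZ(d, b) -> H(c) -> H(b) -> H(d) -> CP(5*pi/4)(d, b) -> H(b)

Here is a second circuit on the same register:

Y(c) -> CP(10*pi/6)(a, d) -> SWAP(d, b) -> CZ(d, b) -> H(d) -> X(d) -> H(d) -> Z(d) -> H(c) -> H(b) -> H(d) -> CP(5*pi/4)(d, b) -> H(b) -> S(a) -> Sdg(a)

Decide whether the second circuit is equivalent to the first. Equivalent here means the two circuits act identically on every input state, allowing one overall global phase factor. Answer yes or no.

Yes — the two circuits implement the same unitary up to a global phase.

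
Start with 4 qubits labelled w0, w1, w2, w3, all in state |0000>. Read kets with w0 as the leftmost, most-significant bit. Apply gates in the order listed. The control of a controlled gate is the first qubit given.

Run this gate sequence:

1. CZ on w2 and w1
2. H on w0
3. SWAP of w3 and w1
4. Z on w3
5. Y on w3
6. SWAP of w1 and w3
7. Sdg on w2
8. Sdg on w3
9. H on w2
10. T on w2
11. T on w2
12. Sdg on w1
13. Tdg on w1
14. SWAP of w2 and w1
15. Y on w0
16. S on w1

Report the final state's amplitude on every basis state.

The final amplitudes are -exp(I*pi/4)/2 on |0010>, exp(I*pi/4)/2 on |0110>, exp(I*pi/4)/2 on |1010>, -exp(I*pi/4)/2 on |1110>, and 0 on every other basis state.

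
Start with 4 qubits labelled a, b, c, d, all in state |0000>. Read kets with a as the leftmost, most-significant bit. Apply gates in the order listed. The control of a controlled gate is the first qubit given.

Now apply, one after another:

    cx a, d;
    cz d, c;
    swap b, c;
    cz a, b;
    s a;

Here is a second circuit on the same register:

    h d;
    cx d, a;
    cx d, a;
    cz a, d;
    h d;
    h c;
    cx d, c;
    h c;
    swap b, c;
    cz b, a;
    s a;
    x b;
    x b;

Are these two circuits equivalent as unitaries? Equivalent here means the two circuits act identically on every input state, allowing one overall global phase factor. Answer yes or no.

Yes, they are equivalent — the unitaries differ by at most a global phase.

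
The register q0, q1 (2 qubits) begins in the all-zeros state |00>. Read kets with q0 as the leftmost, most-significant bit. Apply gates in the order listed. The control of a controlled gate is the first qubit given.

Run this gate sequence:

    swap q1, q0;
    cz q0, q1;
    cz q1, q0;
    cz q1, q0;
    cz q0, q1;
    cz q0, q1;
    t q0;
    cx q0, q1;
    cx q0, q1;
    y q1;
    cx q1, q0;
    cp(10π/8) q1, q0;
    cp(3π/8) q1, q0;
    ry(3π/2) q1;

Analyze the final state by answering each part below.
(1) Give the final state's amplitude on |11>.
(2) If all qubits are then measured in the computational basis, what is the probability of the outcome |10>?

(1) The final state's coefficient on |11> equals -sqrt(2)*exp(I*pi/8)/2.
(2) The probability of measuring |10> is 1/2.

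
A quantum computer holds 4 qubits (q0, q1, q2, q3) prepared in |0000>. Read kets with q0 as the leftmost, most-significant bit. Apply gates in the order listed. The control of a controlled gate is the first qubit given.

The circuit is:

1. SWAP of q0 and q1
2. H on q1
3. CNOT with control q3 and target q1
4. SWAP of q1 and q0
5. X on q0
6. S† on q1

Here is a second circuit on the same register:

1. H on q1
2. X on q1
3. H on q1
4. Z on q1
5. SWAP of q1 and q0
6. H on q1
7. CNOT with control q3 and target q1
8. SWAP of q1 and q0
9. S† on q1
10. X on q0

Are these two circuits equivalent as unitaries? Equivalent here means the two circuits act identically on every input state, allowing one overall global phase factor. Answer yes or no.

Yes — the two circuits implement the same unitary up to a global phase.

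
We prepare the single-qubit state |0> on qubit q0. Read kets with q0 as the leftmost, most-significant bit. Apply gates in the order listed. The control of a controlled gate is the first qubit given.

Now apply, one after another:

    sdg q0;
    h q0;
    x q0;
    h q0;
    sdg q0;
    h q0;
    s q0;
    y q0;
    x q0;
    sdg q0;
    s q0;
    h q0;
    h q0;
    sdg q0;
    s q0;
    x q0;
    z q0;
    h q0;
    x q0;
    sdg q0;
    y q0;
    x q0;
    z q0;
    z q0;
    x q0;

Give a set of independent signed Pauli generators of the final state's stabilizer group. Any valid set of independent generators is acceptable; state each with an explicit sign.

The stabilizer group can be generated by +X, among other valid generating sets.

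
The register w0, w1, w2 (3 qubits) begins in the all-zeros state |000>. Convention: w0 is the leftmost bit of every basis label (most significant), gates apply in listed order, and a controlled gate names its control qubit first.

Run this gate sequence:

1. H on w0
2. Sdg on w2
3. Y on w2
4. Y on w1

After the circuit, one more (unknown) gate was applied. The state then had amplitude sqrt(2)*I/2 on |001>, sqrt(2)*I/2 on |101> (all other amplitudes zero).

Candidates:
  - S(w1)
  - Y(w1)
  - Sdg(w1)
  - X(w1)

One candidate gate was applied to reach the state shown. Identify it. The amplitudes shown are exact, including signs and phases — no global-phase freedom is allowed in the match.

The applied gate was Y(w1).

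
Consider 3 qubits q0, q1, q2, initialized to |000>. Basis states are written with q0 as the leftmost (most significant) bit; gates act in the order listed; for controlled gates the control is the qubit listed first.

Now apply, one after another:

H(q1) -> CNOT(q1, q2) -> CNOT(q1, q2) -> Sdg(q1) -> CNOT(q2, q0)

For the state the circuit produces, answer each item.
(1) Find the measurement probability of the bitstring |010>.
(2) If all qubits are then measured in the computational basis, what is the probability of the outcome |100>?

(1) A full measurement returns |010> with probability 1/2. Key observation: the block from step 2 through step 3 cancels to the identity and can be dropped.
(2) A full measurement returns |100> with probability 0.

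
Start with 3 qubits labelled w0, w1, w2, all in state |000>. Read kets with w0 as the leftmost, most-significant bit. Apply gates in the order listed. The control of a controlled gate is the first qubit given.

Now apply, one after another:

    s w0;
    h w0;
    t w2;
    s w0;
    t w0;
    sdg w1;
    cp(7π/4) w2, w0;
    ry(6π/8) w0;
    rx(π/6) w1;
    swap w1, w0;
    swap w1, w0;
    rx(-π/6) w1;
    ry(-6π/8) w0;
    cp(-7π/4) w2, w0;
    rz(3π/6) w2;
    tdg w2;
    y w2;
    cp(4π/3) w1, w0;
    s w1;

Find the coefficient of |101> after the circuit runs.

|101> carries amplitude -sqrt(2)/2 in the final state. Key observation: gates 7-14 undo each other exactly, leaving only the rest of the circuit to track.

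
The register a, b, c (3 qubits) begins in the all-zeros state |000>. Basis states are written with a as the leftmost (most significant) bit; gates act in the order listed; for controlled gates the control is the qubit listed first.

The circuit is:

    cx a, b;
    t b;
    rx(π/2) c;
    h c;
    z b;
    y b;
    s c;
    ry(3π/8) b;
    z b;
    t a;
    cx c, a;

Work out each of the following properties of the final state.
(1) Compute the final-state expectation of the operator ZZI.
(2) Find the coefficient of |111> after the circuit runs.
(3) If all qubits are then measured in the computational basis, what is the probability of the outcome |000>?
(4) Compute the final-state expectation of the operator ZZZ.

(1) In the final state, ZZI has expectation 0.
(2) The final state's coefficient on |111> equals (1 + I)*cos(3*pi/16)/2.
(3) The probability of measuring |000> is 1/4 - sqrt(2 - sqrt(2))/8.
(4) The expectation value of ZZZ is -sqrt(2 - sqrt(2))/2.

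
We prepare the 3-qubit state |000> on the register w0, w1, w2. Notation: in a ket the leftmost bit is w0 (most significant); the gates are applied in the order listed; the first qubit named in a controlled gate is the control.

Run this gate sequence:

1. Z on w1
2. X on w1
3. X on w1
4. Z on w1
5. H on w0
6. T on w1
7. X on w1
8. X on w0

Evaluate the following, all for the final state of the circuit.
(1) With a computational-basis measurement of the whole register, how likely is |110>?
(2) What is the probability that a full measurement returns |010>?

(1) The probability of measuring |110> is 1/2. Key observation: steps 1-4 multiply out to the identity, so the circuit reduces to the remaining gates.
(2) A full measurement returns |010> with probability 1/2.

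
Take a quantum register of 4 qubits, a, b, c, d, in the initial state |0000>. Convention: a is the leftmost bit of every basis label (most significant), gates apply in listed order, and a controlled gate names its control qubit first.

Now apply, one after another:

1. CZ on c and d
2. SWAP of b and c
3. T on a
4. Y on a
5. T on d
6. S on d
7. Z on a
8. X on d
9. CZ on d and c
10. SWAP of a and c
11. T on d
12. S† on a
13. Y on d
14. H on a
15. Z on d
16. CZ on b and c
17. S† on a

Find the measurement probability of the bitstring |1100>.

The probability of measuring |1100> is 0.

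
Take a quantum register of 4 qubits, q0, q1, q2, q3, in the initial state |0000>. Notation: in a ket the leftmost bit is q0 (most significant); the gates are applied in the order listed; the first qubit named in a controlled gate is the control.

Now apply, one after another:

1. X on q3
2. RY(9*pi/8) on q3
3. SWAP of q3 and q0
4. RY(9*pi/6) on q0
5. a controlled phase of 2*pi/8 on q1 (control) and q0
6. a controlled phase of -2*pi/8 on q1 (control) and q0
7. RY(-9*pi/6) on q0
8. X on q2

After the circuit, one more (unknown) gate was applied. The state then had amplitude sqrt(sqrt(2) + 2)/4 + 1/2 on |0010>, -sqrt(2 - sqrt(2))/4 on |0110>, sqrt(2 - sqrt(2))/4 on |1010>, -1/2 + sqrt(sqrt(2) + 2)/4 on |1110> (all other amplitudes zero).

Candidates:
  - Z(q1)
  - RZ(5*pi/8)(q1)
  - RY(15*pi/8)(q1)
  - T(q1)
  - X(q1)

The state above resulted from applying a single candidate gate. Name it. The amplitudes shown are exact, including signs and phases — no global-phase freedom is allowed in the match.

The applied gate was RY(15*pi/8)(q1). Key observation: the block from step 4 through step 7 cancels to the identity and can be dropped.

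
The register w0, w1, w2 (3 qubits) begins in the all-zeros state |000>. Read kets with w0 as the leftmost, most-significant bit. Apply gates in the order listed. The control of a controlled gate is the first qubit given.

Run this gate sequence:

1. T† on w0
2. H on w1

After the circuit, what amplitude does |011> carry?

|011> carries amplitude 0 in the final state.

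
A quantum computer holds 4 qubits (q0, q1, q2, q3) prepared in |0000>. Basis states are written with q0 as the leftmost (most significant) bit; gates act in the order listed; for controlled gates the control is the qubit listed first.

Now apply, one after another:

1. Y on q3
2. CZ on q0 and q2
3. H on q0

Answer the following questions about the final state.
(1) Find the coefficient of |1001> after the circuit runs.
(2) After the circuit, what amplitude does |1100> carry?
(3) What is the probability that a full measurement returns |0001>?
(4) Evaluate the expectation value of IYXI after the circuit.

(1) The amplitude on |1001> is sqrt(2)*I/2.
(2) The final state's coefficient on |1100> equals 0.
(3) Outcome |0001> occurs with probability 1/2.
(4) In the final state, IYXI has expectation 0.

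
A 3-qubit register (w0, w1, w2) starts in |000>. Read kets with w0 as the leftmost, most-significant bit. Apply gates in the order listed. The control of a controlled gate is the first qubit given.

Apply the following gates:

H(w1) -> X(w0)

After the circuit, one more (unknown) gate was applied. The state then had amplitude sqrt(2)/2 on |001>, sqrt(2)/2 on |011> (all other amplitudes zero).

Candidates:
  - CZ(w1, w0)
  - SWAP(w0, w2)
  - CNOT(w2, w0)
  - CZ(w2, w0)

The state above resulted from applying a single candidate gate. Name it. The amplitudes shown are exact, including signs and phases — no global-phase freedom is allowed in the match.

The unique candidate consistent with the amplitudes is SWAP(w0, w2).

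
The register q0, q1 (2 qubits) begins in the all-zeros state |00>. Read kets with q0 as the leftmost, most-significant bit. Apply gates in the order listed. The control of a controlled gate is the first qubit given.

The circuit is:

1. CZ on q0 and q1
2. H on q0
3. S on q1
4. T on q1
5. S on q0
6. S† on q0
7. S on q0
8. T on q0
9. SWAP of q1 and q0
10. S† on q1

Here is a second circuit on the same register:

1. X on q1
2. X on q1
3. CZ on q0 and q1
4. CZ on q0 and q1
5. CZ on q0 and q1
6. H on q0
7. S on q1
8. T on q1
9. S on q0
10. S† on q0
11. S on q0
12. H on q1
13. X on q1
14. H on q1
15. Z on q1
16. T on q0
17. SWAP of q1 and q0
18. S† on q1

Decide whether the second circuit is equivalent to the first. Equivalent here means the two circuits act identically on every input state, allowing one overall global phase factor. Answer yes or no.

Yes, they are equivalent — the unitaries differ by at most a global phase.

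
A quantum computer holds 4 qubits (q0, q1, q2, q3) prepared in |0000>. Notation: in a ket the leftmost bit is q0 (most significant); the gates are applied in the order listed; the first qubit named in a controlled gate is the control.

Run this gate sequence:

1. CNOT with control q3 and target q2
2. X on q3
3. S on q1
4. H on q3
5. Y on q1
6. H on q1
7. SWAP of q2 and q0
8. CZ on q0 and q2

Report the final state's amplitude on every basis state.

The final amplitudes are I/2 on |0000>, -I/2 on |0001>, -I/2 on |0100>, I/2 on |0101>, and 0 on every other basis state.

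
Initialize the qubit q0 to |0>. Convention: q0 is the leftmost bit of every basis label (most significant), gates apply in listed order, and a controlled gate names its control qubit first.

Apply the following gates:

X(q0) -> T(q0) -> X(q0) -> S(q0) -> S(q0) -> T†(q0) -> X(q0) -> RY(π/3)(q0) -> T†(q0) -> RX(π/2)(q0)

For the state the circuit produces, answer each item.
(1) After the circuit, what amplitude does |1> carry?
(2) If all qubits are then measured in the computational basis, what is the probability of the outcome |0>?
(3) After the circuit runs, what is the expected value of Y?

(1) |1> carries amplitude sqrt(6)/4 + sqrt(2)*exp(3*I*pi/4)/4 in the final state.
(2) Outcome |0> occurs with probability sqrt(6)/8 + 1/2.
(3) The expectation value of Y is 1/2.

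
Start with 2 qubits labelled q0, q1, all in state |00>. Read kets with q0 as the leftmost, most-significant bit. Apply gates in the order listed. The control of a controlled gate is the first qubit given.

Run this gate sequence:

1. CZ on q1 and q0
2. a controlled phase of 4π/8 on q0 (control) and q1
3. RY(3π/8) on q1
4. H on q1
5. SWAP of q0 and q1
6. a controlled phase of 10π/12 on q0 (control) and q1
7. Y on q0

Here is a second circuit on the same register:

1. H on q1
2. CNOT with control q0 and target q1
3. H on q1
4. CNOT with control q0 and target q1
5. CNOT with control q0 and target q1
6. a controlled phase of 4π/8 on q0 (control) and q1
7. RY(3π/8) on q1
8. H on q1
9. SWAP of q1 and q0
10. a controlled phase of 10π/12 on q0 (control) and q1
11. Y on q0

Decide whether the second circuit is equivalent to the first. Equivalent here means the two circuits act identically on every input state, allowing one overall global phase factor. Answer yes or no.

Yes, they are equivalent — the unitaries differ by at most a global phase.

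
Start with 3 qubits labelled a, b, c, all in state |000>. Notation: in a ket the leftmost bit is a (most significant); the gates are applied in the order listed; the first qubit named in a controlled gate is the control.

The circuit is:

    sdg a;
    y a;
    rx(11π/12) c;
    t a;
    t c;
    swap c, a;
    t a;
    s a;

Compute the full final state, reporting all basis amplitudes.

The final amplitudes are (-sqrt(6 - 3*sqrt(2))/4 + sqrt(sqrt(2) + 2)/4)*exp(3*I*pi/4) on |001>, (-sqrt(3*sqrt(2) + 6)/4 - sqrt(2 - sqrt(2))/4)*exp(I*pi/4) on |101>, and 0 on every other basis state.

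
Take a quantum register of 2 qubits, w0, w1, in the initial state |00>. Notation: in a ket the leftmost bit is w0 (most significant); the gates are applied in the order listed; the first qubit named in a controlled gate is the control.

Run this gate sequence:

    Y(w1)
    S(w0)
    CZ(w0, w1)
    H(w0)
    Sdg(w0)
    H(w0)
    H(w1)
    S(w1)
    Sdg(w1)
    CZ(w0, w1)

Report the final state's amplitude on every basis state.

After the circuit, the state carries amplitude sqrt(2)*(1 + I)/4 on |00>, sqrt(2)*(-1 - I)/4 on |01>, sqrt(2)*(-1 + I)/4 on |10>, sqrt(2)*(-1 + I)/4 on |11>.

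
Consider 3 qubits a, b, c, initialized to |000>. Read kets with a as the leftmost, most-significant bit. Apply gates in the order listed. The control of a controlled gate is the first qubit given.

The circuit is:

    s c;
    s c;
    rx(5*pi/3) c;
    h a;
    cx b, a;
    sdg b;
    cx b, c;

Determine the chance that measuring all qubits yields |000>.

The probability of measuring |000> is 3/8.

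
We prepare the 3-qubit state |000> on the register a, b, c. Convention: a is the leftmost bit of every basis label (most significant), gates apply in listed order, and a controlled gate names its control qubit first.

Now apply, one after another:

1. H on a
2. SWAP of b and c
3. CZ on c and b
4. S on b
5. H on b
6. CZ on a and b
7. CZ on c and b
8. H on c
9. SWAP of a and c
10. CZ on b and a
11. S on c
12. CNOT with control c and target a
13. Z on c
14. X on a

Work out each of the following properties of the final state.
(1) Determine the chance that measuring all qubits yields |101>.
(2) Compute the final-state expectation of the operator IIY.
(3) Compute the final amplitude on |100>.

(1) The probability of measuring |101> is 1/8.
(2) In the final state, IIY has expectation -1.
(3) The amplitude on |100> is sqrt(2)/4.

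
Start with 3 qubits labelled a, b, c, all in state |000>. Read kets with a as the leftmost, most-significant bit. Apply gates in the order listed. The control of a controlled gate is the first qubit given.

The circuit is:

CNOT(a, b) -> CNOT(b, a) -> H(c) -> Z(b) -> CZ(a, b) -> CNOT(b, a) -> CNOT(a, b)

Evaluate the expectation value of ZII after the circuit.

The observable ZII averages to 1.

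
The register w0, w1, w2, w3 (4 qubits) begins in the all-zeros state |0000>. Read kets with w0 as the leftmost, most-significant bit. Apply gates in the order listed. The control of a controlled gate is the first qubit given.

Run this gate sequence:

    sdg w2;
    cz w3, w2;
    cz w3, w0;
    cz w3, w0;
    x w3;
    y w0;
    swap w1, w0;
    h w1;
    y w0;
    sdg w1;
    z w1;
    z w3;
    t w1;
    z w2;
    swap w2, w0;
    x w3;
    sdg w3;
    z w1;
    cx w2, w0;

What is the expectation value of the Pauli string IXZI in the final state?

The observable IXZI averages to sqrt(2)/2. Key observation: gates 3-4 undo each other exactly, leaving only the rest of the circuit to track.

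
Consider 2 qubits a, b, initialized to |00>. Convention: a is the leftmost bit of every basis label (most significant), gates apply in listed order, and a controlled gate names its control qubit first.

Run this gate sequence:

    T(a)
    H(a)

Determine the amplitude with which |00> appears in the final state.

The amplitude on |00> is sqrt(2)/2.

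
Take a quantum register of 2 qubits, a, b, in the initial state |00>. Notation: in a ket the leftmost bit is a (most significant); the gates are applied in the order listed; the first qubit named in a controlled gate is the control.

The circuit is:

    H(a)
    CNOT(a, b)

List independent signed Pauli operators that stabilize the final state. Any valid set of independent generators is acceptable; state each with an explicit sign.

The stabilizer group can be generated by +XX, +ZZ, among other valid generating sets.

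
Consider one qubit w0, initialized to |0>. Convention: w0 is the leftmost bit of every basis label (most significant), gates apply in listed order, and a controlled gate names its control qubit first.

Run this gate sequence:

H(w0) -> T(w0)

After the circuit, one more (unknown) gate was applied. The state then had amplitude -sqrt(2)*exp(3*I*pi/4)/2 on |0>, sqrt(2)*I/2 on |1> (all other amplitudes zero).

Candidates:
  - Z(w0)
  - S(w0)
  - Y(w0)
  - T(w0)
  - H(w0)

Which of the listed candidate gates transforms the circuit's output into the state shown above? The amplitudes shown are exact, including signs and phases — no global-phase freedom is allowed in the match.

The unique candidate consistent with the amplitudes is Y(w0).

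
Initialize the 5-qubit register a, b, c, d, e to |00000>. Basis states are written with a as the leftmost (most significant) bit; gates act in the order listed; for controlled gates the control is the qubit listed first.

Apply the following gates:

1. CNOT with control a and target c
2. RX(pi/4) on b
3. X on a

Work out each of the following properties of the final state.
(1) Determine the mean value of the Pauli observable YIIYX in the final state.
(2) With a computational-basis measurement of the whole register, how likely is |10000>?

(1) In the final state, YIIYX has expectation 0.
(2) Outcome |10000> occurs with probability sqrt(2)/4 + 1/2.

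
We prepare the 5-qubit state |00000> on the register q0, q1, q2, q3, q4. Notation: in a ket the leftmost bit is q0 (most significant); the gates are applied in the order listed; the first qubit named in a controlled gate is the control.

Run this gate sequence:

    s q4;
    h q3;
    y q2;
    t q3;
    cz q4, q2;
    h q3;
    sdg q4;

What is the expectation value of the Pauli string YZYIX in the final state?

The expectation value of YZYIX is 0.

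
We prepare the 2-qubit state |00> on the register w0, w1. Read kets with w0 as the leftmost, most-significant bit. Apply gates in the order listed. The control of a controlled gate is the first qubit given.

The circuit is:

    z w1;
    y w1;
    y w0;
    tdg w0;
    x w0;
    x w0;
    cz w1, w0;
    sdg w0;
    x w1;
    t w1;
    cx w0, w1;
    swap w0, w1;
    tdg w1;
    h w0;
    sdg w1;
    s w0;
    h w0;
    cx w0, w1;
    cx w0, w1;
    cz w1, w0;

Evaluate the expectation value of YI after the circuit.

The expectation value of YI is -1.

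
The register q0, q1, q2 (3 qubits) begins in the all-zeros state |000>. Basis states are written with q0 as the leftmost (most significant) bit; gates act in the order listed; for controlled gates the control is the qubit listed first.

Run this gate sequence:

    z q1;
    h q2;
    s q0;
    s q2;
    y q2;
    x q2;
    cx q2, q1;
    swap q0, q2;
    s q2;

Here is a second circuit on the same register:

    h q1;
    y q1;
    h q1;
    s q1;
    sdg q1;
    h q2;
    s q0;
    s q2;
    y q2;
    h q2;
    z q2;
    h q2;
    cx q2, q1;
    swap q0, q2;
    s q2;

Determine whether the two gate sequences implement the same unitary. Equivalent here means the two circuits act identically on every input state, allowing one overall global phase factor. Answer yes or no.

No — the two circuits implement different unitaries, even allowing a global phase.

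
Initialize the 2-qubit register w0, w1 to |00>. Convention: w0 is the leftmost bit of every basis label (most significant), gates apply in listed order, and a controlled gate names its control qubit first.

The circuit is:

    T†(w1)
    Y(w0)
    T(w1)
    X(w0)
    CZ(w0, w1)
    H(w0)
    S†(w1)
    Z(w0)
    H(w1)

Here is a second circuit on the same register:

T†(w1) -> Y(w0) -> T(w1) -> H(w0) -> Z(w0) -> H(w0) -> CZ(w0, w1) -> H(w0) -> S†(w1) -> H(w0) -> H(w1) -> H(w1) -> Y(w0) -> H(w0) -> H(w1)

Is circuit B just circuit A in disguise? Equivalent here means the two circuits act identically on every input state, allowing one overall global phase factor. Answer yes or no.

No, they are not equivalent — no single phase factor reconciles the two unitaries.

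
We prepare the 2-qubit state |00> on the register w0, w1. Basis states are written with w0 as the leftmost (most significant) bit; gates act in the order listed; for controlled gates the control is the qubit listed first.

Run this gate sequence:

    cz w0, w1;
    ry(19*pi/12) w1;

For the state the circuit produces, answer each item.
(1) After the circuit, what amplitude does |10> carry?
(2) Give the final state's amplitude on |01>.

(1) The amplitude on |10> is 0.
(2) The final state's coefficient on |01> equals -sqrt(2 - sqrt(2))/4 + sqrt(3*sqrt(2) + 6)/4.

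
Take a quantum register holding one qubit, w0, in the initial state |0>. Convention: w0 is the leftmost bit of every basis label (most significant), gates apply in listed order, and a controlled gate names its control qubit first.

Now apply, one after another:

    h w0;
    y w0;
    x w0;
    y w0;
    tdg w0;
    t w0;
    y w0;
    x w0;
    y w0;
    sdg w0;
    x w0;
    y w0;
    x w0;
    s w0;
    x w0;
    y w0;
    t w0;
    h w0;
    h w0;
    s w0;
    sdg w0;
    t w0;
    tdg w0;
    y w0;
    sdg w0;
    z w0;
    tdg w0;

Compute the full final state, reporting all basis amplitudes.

The final amplitudes are sqrt(2)*exp(I*pi/4)/2 on |0>, sqrt(2)*exp(I*pi/4)/2 on |1>. Key observation: steps 2-9 multiply out to the identity, so the circuit reduces to the remaining gates.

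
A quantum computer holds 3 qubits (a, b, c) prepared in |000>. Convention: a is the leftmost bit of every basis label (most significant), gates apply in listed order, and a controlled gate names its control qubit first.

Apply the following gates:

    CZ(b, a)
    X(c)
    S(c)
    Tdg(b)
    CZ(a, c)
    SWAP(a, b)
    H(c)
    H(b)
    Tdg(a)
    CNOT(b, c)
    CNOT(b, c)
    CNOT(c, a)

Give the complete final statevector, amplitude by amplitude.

The resulting statevector has amplitude I/2 on |000>, 0 on |001>, I/2 on |010>, 0 on |011>, 0 on |100>, -I/2 on |101>, 0 on |110>, -I/2 on |111>.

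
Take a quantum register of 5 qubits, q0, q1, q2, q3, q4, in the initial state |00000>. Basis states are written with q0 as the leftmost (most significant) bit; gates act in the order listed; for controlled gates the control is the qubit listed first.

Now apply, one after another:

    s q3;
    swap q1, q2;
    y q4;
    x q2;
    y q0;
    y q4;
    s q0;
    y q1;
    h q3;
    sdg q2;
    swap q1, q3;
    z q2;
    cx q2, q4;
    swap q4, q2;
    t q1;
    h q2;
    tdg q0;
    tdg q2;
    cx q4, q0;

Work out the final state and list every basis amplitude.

The resulting statevector has amplitude -exp(3*I*pi/4)/2 on |00011>, I/2 on |00111>, 1/2 on |01011>, exp(3*I*pi/4)/2 on |01111>, and 0 on every other basis state.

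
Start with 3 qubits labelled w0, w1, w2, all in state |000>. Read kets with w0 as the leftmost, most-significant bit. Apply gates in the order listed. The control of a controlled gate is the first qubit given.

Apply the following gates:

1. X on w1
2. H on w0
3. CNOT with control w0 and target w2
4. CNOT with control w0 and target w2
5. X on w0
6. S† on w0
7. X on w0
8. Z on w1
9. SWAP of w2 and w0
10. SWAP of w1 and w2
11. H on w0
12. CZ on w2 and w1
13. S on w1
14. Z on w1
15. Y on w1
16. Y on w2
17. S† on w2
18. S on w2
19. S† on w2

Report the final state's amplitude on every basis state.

The resulting statevector has amplitude I/2 on |000>, 0 on |001>, I/2 on |010>, 0 on |011>, I/2 on |100>, 0 on |101>, I/2 on |110>, 0 on |111>.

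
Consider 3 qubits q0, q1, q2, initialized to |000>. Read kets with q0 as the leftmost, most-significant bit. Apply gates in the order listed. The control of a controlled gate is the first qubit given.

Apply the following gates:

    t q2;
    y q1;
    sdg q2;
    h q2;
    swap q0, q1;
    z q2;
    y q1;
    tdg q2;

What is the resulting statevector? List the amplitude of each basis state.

The final amplitudes are -sqrt(2)/2 on |110>, -sqrt(2)*exp(3*I*pi/4)/2 on |111>, and 0 on every other basis state.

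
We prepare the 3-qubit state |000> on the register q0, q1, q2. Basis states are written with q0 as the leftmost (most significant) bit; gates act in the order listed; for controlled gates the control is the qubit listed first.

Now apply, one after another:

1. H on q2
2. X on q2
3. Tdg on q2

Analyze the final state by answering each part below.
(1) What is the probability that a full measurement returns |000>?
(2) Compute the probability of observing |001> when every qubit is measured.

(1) Outcome |000> occurs with probability 1/2.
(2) A full measurement returns |001> with probability 1/2.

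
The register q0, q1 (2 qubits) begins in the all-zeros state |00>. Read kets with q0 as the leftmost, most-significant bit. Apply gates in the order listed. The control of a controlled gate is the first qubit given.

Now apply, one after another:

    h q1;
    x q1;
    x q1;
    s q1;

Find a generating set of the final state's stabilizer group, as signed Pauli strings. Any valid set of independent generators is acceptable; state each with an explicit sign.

One valid set of independent stabilizer generators is +IY, +ZI (any independent generating set of the same group is equally correct). Key observation: gates 2-3 undo each other exactly, leaving only the rest of the circuit to track.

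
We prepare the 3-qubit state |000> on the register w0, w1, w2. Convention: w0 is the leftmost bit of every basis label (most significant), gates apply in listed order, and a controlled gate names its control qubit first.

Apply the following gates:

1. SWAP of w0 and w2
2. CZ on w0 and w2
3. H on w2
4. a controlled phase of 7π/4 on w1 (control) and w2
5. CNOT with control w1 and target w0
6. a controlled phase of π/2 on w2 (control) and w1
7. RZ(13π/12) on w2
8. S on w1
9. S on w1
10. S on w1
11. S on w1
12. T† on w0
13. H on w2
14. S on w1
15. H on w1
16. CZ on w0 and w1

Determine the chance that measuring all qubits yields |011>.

A full measurement returns |011> with probability sqrt(2)/16 + sqrt(6)/16 + 1/4. Key observation: gates 8-11 undo each other exactly, leaving only the rest of the circuit to track.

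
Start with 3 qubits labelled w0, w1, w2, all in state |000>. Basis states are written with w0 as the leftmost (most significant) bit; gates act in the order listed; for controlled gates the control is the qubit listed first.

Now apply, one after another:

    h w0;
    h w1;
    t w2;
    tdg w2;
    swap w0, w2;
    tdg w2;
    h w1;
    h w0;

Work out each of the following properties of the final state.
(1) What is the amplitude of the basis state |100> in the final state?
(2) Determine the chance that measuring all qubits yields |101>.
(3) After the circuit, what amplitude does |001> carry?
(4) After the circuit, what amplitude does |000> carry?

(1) |100> carries amplitude 1/2 in the final state.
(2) A full measurement returns |101> with probability 1/4.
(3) |001> carries amplitude -exp(3*I*pi/4)/2 in the final state.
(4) The final state's coefficient on |000> equals 1/2.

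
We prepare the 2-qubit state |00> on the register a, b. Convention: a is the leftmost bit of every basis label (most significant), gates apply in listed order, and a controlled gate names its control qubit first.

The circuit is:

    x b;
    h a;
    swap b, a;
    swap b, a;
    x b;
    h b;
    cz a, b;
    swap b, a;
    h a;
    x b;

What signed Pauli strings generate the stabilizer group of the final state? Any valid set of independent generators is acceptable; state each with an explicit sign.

One valid set of independent stabilizer generators is +XX, -ZZ (any independent generating set of the same group is equally correct).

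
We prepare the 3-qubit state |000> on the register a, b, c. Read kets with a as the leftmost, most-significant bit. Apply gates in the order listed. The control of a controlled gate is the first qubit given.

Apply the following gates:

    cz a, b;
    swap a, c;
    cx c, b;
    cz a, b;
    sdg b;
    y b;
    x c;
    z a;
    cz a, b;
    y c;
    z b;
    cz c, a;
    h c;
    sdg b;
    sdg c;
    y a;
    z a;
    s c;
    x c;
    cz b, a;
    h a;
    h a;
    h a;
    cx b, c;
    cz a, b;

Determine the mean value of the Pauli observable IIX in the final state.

In the final state, IIX has expectation 1. Key observation: gates 22-23 undo each other exactly, leaving only the rest of the circuit to track.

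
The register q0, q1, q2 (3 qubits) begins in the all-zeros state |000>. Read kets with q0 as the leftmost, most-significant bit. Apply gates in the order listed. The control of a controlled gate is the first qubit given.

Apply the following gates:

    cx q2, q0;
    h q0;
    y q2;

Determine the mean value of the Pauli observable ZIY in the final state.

In the final state, ZIY has expectation 0.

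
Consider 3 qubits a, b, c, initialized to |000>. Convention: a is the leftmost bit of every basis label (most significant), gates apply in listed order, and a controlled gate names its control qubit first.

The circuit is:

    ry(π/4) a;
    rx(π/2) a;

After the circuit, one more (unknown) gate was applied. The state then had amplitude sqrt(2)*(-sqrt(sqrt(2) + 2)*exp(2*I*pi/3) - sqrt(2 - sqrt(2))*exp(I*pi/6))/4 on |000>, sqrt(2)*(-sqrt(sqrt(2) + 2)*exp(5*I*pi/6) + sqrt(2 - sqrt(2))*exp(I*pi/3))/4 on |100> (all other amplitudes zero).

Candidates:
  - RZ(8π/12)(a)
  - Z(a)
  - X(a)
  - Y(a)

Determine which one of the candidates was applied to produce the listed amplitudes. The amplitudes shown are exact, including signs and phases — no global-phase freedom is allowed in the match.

The applied gate was RZ(8π/12)(a).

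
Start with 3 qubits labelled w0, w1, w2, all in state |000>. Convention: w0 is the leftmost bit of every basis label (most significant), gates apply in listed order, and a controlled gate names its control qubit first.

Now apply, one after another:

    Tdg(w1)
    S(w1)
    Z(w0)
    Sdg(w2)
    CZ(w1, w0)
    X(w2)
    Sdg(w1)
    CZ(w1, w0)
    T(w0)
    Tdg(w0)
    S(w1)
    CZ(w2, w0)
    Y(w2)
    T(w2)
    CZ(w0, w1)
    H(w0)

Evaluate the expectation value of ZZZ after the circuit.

The expectation value of ZZZ is 0.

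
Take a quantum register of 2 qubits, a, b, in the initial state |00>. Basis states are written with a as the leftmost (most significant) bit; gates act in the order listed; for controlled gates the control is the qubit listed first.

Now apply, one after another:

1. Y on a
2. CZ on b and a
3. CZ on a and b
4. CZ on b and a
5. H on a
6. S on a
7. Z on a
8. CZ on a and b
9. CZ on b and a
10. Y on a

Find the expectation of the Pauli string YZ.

The observable YZ averages to 1.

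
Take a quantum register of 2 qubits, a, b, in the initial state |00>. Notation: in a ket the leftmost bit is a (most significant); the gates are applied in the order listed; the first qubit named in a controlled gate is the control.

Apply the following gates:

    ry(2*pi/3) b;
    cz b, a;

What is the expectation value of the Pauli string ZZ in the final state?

The observable ZZ averages to -1/2.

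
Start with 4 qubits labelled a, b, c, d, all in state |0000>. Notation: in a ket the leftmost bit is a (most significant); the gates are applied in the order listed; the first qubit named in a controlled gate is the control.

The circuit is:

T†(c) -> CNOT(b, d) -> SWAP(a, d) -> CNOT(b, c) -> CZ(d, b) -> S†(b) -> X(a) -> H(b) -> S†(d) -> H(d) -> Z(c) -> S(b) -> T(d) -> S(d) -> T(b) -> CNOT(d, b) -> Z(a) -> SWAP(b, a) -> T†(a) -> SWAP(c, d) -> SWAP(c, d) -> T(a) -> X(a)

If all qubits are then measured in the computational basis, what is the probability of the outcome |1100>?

Outcome |1100> occurs with probability 1/4. Key observation: the block from step 19 through step 22 cancels to the identity and can be dropped.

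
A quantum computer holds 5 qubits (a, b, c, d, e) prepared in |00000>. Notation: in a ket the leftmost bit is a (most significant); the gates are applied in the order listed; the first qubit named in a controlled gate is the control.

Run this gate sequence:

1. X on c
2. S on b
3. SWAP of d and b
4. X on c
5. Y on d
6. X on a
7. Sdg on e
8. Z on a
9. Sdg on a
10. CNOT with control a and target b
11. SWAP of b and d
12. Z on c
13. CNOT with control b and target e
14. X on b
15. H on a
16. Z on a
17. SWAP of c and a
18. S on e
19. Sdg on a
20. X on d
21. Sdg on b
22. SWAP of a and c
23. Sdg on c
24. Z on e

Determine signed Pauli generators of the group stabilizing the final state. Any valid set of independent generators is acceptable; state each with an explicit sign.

The final state is stabilized by the group generated by +XIIII, +IZIII, +IIZII, +IIIZI, -IIIIZ; other independent generating sets are equally valid.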